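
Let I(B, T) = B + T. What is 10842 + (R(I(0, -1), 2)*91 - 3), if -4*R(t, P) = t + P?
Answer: 43265/4 ≈ 10816.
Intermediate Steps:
R(t, P) = -P/4 - t/4 (R(t, P) = -(t + P)/4 = -(P + t)/4 = -P/4 - t/4)
10842 + (R(I(0, -1), 2)*91 - 3) = 10842 + ((-¼*2 - (0 - 1)/4)*91 - 3) = 10842 + ((-½ - ¼*(-1))*91 - 3) = 10842 + ((-½ + ¼)*91 - 3) = 10842 + (-¼*91 - 3) = 10842 + (-91/4 - 3) = 10842 - 103/4 = 43265/4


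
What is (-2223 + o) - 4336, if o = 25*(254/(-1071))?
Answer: -7031039/1071 ≈ -6564.9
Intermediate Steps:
o = -6350/1071 (o = 25*(254*(-1/1071)) = 25*(-254/1071) = -6350/1071 ≈ -5.9290)
(-2223 + o) - 4336 = (-2223 - 6350/1071) - 4336 = -2387183/1071 - 4336 = -7031039/1071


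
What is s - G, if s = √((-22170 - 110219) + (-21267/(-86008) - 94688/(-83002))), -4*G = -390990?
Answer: -195495/2 + I*√421679198437655650411686/1784709004 ≈ -97748.0 + 363.85*I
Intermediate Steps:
G = 195495/2 (G = -¼*(-390990) = 195495/2 ≈ 97748.)
s = I*√421679198437655650411686/1784709004 (s = √(-132389 + (-21267*(-1/86008) - 94688*(-1/83002))) = √(-132389 + (21267/86008 + 47344/41501)) = √(-132389 + 4954564519/3569418008) = √(-472546726096593/3569418008) = I*√421679198437655650411686/1784709004 ≈ 363.85*I)
s - G = I*√421679198437655650411686/1784709004 - 1*195495/2 = I*√421679198437655650411686/1784709004 - 195495/2 = -195495/2 + I*√421679198437655650411686/1784709004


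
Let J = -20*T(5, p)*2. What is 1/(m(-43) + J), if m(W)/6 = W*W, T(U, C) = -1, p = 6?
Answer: 1/11134 ≈ 8.9815e-5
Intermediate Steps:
m(W) = 6*W² (m(W) = 6*(W*W) = 6*W²)
J = 40 (J = -20*(-1)*2 = 20*2 = 40)
1/(m(-43) + J) = 1/(6*(-43)² + 40) = 1/(6*1849 + 40) = 1/(11094 + 40) = 1/11134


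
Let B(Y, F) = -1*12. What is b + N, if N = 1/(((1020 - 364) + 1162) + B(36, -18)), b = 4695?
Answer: 8479171/1806 ≈ 4695.0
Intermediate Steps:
B(Y, F) = -12
N = 1/1806 (N = 1/(((1020 - 364) + 1162) - 12) = 1/((656 + 1162) - 12) = 1/(1818 - 12) = 1/1806 ≈ 0.00055371)
b + N = 4695 + 1/1806 = 8479171/1806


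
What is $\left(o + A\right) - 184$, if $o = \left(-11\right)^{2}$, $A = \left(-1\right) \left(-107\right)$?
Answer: $44$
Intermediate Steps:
$A = 107$
$o = 121$
$\left(o + A\right) - 184 = \left(121 + 107\right) - 184 = 228 - 184 = 44$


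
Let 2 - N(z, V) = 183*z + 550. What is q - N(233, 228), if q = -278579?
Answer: -235392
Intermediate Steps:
N(z, V) = -548 - 183*z (N(z, V) = 2 - (183*z + 550) = 2 - (550 + 183*z) = 2 + (-550 - 183*z) = -548 - 183*z)
q - N(233, 228) = -278579 - (-548 - 183*233) = -278579 - (-548 - 42639) = -278579 - 1*(-43187) = -278579 + 43187 = -235392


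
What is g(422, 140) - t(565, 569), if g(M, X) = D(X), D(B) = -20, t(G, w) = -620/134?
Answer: -1030/67 ≈ -15.373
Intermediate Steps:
t(G, w) = -310/67 (t(G, w) = -620*1/134 = -310/67)
g(M, X) = -20
g(422, 140) - t(565, 569) = -20 - 1*(-310/67) = -20 + 310/67 = -1030/67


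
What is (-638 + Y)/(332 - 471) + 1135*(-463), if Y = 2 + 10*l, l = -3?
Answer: -73044529/139 ≈ -5.2550e+5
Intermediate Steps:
Y = -28 (Y = 2 + 10*(-3) = 2 - 30 = -28)
(-638 + Y)/(332 - 471) + 1135*(-463) = (-638 - 28)/(332 - 471) + 1135*(-463) = -666/(-139) - 525505 = -666*(-1/139) - 525505 = 666/139 - 525505 = -73044529/139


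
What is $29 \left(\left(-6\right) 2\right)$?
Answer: $-348$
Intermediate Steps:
$29 \left(\left(-6\right) 2\right) = 29 \left(-12\right) = -348$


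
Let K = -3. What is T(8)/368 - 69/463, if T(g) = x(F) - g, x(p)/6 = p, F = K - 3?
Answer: -11441/42596 ≈ -0.26859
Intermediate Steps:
F = -6 (F = -3 - 3 = -6)
x(p) = 6*p
T(g) = -36 - g (T(g) = 6*(-6) - g = -36 - g)
T(8)/368 - 69/463 = (-36 - 1*8)/368 - 69/463 = (-36 - 8)*(1/368) - 69*1/463 = -44*1/368 - 69/463 = -11/92 - 69/463 = -11441/42596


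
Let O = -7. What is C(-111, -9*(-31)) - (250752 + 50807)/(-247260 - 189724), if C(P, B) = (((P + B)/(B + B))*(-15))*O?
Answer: 437592649/13546504 ≈ 32.303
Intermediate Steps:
C(P, B) = 105*(B + P)/(2*B) (C(P, B) = (((P + B)/(B + B))*(-15))*(-7) = (((B + P)/((2*B)))*(-15))*(-7) = (((B + P)*(1/(2*B)))*(-15))*(-7) = (((B + P)/(2*B))*(-15))*(-7) = -15*(B + P)/(2*B)*(-7) = 105*(B + P)/(2*B))
C(-111, -9*(-31)) - (250752 + 50807)/(-247260 - 189724) = 105*(-9*(-31) - 111)/(2*((-9*(-31)))) - (250752 + 50807)/(-247260 - 189724) = (105/2)*(279 - 111)/279 - 301559/(-436984) = (105/2)*(1/279)*168 - 301559*(-1)/436984 = 980/31 - 1*(-301559/436984) = 980/31 + 301559/436984 = 437592649/13546504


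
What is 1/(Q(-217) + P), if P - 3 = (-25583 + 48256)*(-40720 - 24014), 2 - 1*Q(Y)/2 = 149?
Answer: -1/1467714273 ≈ -6.8133e-10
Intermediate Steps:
Q(Y) = -294 (Q(Y) = 4 - 2*149 = 4 - 298 = -294)
P = -1467713979 (P = 3 + (-25583 + 48256)*(-40720 - 24014) = 3 + 22673*(-64734) = 3 - 1467713982 = -1467713979)
1/(Q(-217) + P) = 1/(-294 - 1467713979) = 1/(-1467714273) = -1/1467714273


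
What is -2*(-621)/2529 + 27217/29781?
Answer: 11757755/8368461 ≈ 1.4050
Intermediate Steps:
-2*(-621)/2529 + 27217/29781 = 1242*(1/2529) + 27217*(1/29781) = 138/281 + 27217/29781 = 11757755/8368461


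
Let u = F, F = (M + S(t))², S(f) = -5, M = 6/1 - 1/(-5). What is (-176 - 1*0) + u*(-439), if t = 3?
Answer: -20204/25 ≈ -808.16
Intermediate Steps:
M = 31/5 (M = 6*1 - 1*(-⅕) = 6 + ⅕ = 31/5 ≈ 6.2000)
F = 36/25 (F = (31/5 - 5)² = (6/5)² = 36/25 ≈ 1.4400)
u = 36/25 ≈ 1.4400
(-176 - 1*0) + u*(-439) = (-176 - 1*0) + (36/25)*(-439) = (-176 + 0) - 15804/25 = -176 - 15804/25 = -20204/25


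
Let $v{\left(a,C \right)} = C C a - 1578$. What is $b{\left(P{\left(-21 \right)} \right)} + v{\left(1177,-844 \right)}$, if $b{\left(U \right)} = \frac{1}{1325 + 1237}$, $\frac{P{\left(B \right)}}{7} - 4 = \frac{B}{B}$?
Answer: $\frac{2148026644429}{2562} \approx 8.3842 \cdot 10^{8}$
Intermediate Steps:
$P{\left(B \right)} = 35$ ($P{\left(B \right)} = 28 + 7 \frac{B}{B} = 28 + 7 \cdot 1 = 28 + 7 = 35$)
$v{\left(a,C \right)} = -1578 + a C^{2}$ ($v{\left(a,C \right)} = C^{2} a - 1578 = a C^{2} - 1578 = -1578 + a C^{2}$)
$b{\left(U \right)} = \frac{1}{2562}$
$b{\left(P{\left(-21 \right)} \right)} + v{\left(1177,-844 \right)} = \frac{1}{2562} - \left(1578 - 1177 \left(-844\right)^{2}\right) = \frac{1}{2562} + \left(-1578 + 1177 \cdot 712336\right) = \frac{1}{2562} + \left(-1578 + 838419472\right) = \frac{1}{2562} + 838417894 = \frac{2148026644429}{2562}$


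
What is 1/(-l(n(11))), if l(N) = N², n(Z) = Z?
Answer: -1/121 ≈ -0.0082645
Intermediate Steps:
1/(-l(n(11))) = 1/(-1*11²) = 1/(-1*121) = 1/(-121) = -1/121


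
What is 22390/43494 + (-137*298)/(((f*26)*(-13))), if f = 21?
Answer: 53739174/8575567 ≈ 6.2665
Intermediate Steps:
22390/43494 + (-137*298)/(((f*26)*(-13))) = 22390/43494 + (-137*298)/(((21*26)*(-13))) = 22390*(1/43494) - 40826/(546*(-13)) = 11195/21747 - 40826/(-7098) = 11195/21747 - 40826*(-1/7098) = 11195/21747 + 20413/3549 = 53739174/8575567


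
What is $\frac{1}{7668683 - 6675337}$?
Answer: $\frac{1}{993346} \approx 1.0067 \cdot 10^{-6}$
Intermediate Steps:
$\frac{1}{7668683 - 6675337} = \frac{1}{993346}$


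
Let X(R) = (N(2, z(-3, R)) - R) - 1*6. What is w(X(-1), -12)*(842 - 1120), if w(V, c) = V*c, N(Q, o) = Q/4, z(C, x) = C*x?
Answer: -15012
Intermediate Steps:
N(Q, o) = Q/4
X(R) = -11/2 - R (X(R) = ((1/4)*2 - R) - 1*6 = (1/2 - R) - 6 = -11/2 - R)
w(X(-1), -12)*(842 - 1120) = ((-11/2 - 1*(-1))*(-12))*(842 - 1120) = ((-11/2 + 1)*(-12))*(-278) = -9/2*(-12)*(-278) = 54*(-278) = -15012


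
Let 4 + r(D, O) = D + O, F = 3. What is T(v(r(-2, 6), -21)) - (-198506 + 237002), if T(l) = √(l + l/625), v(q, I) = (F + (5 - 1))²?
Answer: -38496 + 7*√626/25 ≈ -38489.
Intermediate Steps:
r(D, O) = -4 + D + O (r(D, O) = -4 + (D + O) = -4 + D + O)
v(q, I) = 49 (v(q, I) = (3 + (5 - 1))² = (3 + 4)² = 7² = 49)
T(l) = √626*√l/25 (T(l) = √(l + l*(1/625)) = √(l + l/625) = √(626*l/625) = √626*√l/25)
T(v(r(-2, 6), -21)) - (-198506 + 237002) = √626*√49/25 - (-198506 + 237002) = (1/25)*√626*7 - 1*38496 = 7*√626/25 - 38496 = -38496 + 7*√626/25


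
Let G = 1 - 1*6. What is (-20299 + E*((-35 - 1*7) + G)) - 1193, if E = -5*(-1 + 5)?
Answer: -20552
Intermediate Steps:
G = -5 (G = 1 - 6 = -5)
E = -20 (E = -5*4 = -20)
(-20299 + E*((-35 - 1*7) + G)) - 1193 = (-20299 - 20*((-35 - 1*7) - 5)) - 1193 = (-20299 - 20*((-35 - 7) - 5)) - 1193 = (-20299 - 20*(-42 - 5)) - 1193 = (-20299 - 20*(-47)) - 1193 = (-20299 + 940) - 1193 = -19359 - 1193 = -20552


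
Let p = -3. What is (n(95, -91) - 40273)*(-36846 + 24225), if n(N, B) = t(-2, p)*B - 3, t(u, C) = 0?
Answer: 508323396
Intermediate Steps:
n(N, B) = -3 (n(N, B) = 0*B - 3 = 0 - 3 = -3)
(n(95, -91) - 40273)*(-36846 + 24225) = (-3 - 40273)*(-36846 + 24225) = -40276*(-12621) = 508323396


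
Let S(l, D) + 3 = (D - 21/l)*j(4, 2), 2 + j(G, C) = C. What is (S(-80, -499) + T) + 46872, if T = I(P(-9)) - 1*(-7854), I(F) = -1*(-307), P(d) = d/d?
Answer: 55030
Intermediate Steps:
j(G, C) = -2 + C
P(d) = 1
I(F) = 307
T = 8161 (T = 307 - 1*(-7854) = 307 + 7854 = 8161)
S(l, D) = -3 (S(l, D) = -3 + (D - 21/l)*(-2 + 2) = -3 + (D - 21/l)*0 = -3 + 0 = -3)
(S(-80, -499) + T) + 46872 = (-3 + 8161) + 46872 = 8158 + 46872 = 55030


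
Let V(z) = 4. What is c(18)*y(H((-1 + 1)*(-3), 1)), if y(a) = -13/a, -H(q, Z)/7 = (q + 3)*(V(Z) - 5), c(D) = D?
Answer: -78/7 ≈ -11.143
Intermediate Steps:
H(q, Z) = 21 + 7*q (H(q, Z) = -7*(q + 3)*(4 - 5) = -7*(3 + q)*(-1) = -7*(-3 - q) = 21 + 7*q)
c(18)*y(H((-1 + 1)*(-3), 1)) = 18*(-13/(21 + 7*((-1 + 1)*(-3)))) = 18*(-13/(21 + 7*(0*(-3)))) = 18*(-13/(21 + 7*0)) = 18*(-13/(21 + 0)) = 18*(-13/21) = -78/7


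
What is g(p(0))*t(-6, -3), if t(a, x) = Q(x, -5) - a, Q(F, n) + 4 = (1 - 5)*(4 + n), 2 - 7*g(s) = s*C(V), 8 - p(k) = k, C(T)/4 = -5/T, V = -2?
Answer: -468/7 ≈ -66.857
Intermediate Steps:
C(T) = -20/T (C(T) = 4*(-5/T) = -20/T)
p(k) = 8 - k
g(s) = 2/7 - 10*s/7 (g(s) = 2/7 - s*(-20/(-2))/7 = 2/7 - s*(-20*(-½))/7 = 2/7 - s*10/7 = 2/7 - 10*s/7)
Q(F, n) = -20 - 4*n (Q(F, n) = -4 + (1 - 5)*(4 + n) = -4 - 4*(4 + n) = -4 + (-16 - 4*n) = -20 - 4*n)
t(a, x) = -a (t(a, x) = (-20 - 4*(-5)) - a = (-20 + 20) - a = 0 - a = -a)
g(p(0))*t(-6, -3) = (2/7 - 10*(8 - 1*0)/7)*(-1*(-6)) = (2/7 - 10*(8 + 0)/7)*6 = (2/7 - 10/7*8)*6 = (2/7 - 80/7)*6 = -78/7*6 = -468/7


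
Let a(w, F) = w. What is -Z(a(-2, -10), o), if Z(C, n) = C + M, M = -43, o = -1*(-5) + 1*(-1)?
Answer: 45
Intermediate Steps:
o = 4 (o = 5 - 1 = 4)
Z(C, n) = -43 + C (Z(C, n) = C - 43 = -43 + C)
-Z(a(-2, -10), o) = -(-43 - 2) = -1*(-45) = 45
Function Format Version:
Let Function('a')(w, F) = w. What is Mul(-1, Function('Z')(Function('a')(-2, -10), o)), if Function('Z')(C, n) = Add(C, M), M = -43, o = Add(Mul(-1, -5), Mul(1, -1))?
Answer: 45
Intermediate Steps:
o = 4 (o = Add(5, -1) = 4)
Function('Z')(C, n) = Add(-43, C) (Function('Z')(C, n) = Add(C, -43) = Add(-43, C))
Mul(-1, Function('Z')(Function('a')(-2, -10), o)) = Mul(-1, Add(-43, -2)) = Mul(-1, -45) = 45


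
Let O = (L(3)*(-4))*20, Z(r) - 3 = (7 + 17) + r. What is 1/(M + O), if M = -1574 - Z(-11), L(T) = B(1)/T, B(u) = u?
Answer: -3/4850 ≈ -0.00061856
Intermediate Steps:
Z(r) = 27 + r (Z(r) = 3 + ((7 + 17) + r) = 3 + (24 + r) = 27 + r)
L(T) = 1/T
O = -80/3 (O = (-4/3)*20 = ((⅓)*(-4))*20 = -4/3*20 = -80/3 ≈ -26.667)
M = -1590 (M = -1574 - (27 - 11) = -1574 - 1*16 = -1574 - 16 = -1590)
1/(M + O) = 1/(-1590 - 80/3) = 1/(-4850/3) = -3/4850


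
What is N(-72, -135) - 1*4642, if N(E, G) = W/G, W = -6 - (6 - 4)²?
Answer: -125332/27 ≈ -4641.9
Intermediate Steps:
W = -10 (W = -6 - 1*2² = -6 - 1*4 = -6 - 4 = -10)
N(E, G) = -10/G
N(-72, -135) - 1*4642 = -10/(-135) - 1*4642 = -10*(-1/135) - 4642 = 2/27 - 4642 = -125332/27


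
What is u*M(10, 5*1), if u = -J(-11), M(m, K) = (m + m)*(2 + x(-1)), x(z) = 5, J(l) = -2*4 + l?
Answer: 2660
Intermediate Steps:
J(l) = -8 + l
M(m, K) = 14*m (M(m, K) = (m + m)*(2 + 5) = (2*m)*7 = 14*m)
u = 19 (u = -(-8 - 11) = -1*(-19) = 19)
u*M(10, 5*1) = 19*(14*10) = 19*140 = 2660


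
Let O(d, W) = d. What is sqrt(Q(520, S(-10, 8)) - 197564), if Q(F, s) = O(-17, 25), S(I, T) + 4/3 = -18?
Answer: I*sqrt(197581) ≈ 444.5*I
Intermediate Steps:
S(I, T) = -58/3 (S(I, T) = -4/3 - 18 = -58/3)
Q(F, s) = -17
sqrt(Q(520, S(-10, 8)) - 197564) = sqrt(-17 - 197564) = sqrt(-197581) = I*sqrt(197581)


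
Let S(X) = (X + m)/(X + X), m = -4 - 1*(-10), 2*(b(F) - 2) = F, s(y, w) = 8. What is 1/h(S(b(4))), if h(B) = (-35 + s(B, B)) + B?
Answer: -4/103 ≈ -0.038835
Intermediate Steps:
b(F) = 2 + F/2
m = 6 (m = -4 + 10 = 6)
S(X) = (6 + X)/(2*X) (S(X) = (X + 6)/(X + X) = (6 + X)/((2*X)) = (6 + X)*(1/(2*X)) = (6 + X)/(2*X))
h(B) = -27 + B (h(B) = (-35 + 8) + B = -27 + B)
1/h(S(b(4))) = 1/(-27 + (6 + (2 + (1/2)*4))/(2*(2 + (1/2)*4))) = 1/(-27 + (6 + (2 + 2))/(2*(2 + 2))) = 1/(-27 + (1/2)*(6 + 4)/4) = 1/(-27 + (1/2)*(1/4)*10) = 1/(-27 + 5/4) = 1/(-103/4) = -4/103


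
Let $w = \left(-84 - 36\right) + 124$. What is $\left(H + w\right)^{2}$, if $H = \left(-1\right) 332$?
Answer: $107584$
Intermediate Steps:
$w = 4$ ($w = -120 + 124 = 4$)
$H = -332$
$\left(H + w\right)^{2} = \left(-332 + 4\right)^{2} = \left(-328\right)^{2} = 107584$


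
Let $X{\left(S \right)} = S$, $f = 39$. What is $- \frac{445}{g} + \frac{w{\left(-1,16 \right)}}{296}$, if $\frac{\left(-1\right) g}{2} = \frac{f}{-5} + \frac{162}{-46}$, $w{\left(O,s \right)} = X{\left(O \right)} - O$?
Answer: $- \frac{51175}{2604} \approx -19.652$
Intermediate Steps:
$w{\left(O,s \right)} = 0$ ($w{\left(O,s \right)} = O - O = 0$)
$g = \frac{2604}{115}$ ($g = - 2 \left(\frac{39}{-5} + \frac{162}{-46}\right) = - 2 \left(39 \left(- \frac{1}{5}\right) + 162 \left(- \frac{1}{46}\right)\right) = - 2 \left(- \frac{39}{5} - \frac{81}{23}\right) = \left(-2\right) \left(- \frac{1302}{115}\right) = \frac{2604}{115} \approx 22.643$)
$- \frac{445}{g} + \frac{w{\left(-1,16 \right)}}{296} = - \frac{445}{\frac{2604}{115}} + \frac{0}{296} = \left(-445\right) \frac{115}{2604} + 0 \cdot \frac{1}{296} = - \frac{51175}{2604} + 0 = - \frac{51175}{2604}$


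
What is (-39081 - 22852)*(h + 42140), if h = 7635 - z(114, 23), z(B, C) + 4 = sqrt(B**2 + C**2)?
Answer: -3082962807 + 309665*sqrt(541) ≈ -3.0758e+9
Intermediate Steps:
z(B, C) = -4 + sqrt(B**2 + C**2)
h = 7639 - 5*sqrt(541) (h = 7635 - (-4 + sqrt(114**2 + 23**2)) = 7635 - (-4 + sqrt(12996 + 529)) = 7635 - (-4 + sqrt(13525)) = 7635 - (-4 + 5*sqrt(541)) = 7635 + (4 - 5*sqrt(541)) = 7639 - 5*sqrt(541) ≈ 7522.7)
(-39081 - 22852)*(h + 42140) = (-39081 - 22852)*((7639 - 5*sqrt(541)) + 42140) = -61933*(49779 - 5*sqrt(541)) = -3082962807 + 309665*sqrt(541)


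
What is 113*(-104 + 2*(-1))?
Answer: -11978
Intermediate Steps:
113*(-104 + 2*(-1)) = 113*(-104 - 2) = 113*(-106) = -11978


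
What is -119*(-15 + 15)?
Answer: 0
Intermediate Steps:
-119*(-15 + 15) = -119*0 = 0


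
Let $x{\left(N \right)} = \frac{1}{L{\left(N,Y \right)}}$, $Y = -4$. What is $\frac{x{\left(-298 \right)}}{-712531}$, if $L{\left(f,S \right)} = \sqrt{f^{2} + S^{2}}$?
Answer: $- \frac{\sqrt{22205}}{31643501710} \approx -4.7091 \cdot 10^{-9}$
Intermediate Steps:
$L{\left(f,S \right)} = \sqrt{S^{2} + f^{2}}$
$x{\left(N \right)} = \frac{1}{\sqrt{16 + N^{2}}}$ ($x{\left(N \right)} = \frac{1}{\sqrt{\left(-4\right)^{2} + N^{2}}} = \frac{1}{\sqrt{16 + N^{2}}}$)
$\frac{x{\left(-298 \right)}}{-712531} = \frac{1}{\sqrt{16 + \left(-298\right)^{2}} \left(-712531\right)} = \frac{1}{\sqrt{16 + 88804}} \left(- \frac{1}{712531}\right) = \frac{1}{\sqrt{88820}} \left(- \frac{1}{712531}\right) = \frac{\sqrt{22205}}{44410} \left(- \frac{1}{712531}\right) = - \frac{\sqrt{22205}}{31643501710}$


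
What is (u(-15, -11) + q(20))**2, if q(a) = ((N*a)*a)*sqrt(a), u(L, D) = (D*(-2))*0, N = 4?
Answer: 51200000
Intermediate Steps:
u(L, D) = 0 (u(L, D) = -2*D*0 = 0)
q(a) = 4*a**(5/2) (q(a) = ((4*a)*a)*sqrt(a) = (4*a**2)*sqrt(a) = 4*a**(5/2))
(u(-15, -11) + q(20))**2 = (0 + 4*20**(5/2))**2 = (0 + 4*(800*sqrt(5)))**2 = (0 + 3200*sqrt(5))**2 = (3200*sqrt(5))**2 = 51200000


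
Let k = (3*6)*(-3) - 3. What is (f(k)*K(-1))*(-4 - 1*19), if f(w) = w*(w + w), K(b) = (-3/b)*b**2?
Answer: -448362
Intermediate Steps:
K(b) = -3*b
k = -57 (k = 18*(-3) - 3 = -54 - 3 = -57)
f(w) = 2*w**2 (f(w) = w*(2*w) = 2*w**2)
(f(k)*K(-1))*(-4 - 1*19) = ((2*(-57)**2)*(-3*(-1)))*(-4 - 1*19) = ((2*3249)*3)*(-4 - 19) = (6498*3)*(-23) = 19494*(-23) = -448362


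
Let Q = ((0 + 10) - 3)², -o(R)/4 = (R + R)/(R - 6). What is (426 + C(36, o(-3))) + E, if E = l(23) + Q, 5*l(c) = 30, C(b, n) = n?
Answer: 1435/3 ≈ 478.33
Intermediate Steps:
o(R) = -8*R/(-6 + R) (o(R) = -4*(R + R)/(R - 6) = -4*2*R/(-6 + R) = -8*R/(-6 + R))
l(c) = 6 (l(c) = (⅕)*30 = 6)
Q = 49 (Q = (10 - 3)² = 7² = 49)
E = 55 (E = 6 + 49 = 55)
(426 + C(36, o(-3))) + E = (426 - 8*(-3)/(-6 - 3)) + 55 = (426 - 8*(-3)/(-9)) + 55 = (426 - 8*(-3)*(-⅑)) + 55 = (426 - 8/3) + 55 = 1270/3 + 55 = 1435/3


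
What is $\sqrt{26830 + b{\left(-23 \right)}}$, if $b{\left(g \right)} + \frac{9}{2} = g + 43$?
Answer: $\frac{\sqrt{107382}}{2} \approx 163.85$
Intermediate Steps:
$b{\left(g \right)} = \frac{77}{2} + g$ ($b{\left(g \right)} = - \frac{9}{2} + \left(g + 43\right) = - \frac{9}{2} + \left(43 + g\right) = \frac{77}{2} + g$)
$\sqrt{26830 + b{\left(-23 \right)}} = \sqrt{26830 + \left(\frac{77}{2} - 23\right)} = \sqrt{26830 + \frac{31}{2}} = \sqrt{\frac{53691}{2}} = \frac{\sqrt{107382}}{2}$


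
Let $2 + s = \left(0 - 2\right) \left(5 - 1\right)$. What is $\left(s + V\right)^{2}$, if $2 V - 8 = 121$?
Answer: $\frac{11881}{4} \approx 2970.3$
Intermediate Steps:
$V = \frac{129}{2}$ ($V = 4 + \frac{1}{2} \cdot 121 = 4 + \frac{121}{2} = \frac{129}{2} \approx 64.5$)
$s = -10$ ($s = -2 + \left(0 - 2\right) \left(5 - 1\right) = -2 + \left(0 - 2\right) 4 = -2 - 8 = -10$)
$\left(s + V\right)^{2} = \left(-10 + \frac{129}{2}\right)^{2} = \left(\frac{109}{2}\right)^{2} = \frac{11881}{4}$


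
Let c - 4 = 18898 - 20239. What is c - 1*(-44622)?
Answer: 43285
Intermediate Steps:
c = -1337 (c = 4 + (18898 - 20239) = 4 - 1341 = -1337)
c - 1*(-44622) = -1337 - 1*(-44622) = -1337 + 44622 = 43285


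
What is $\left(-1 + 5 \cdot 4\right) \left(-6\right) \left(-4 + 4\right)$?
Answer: $0$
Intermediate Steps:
$\left(-1 + 5 \cdot 4\right) \left(-6\right) \left(-4 + 4\right) = \left(-1 + 20\right) \left(-6\right) 0 = 19 \left(-6\right) 0 = \left(-114\right) 0 = 0$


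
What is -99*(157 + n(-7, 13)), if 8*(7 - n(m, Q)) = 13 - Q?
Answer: -16236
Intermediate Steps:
n(m, Q) = 43/8 + Q/8 (n(m, Q) = 7 - (13 - Q)/8 = 7 + (-13/8 + Q/8) = 43/8 + Q/8)
-99*(157 + n(-7, 13)) = -99*(157 + (43/8 + (⅛)*13)) = -99*(157 + (43/8 + 13/8)) = -99*(157 + 7) = -99*164 = -16236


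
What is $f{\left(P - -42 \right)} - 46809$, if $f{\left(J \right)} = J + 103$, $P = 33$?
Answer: $-46631$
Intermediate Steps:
$f{\left(J \right)} = 103 + J$
$f{\left(P - -42 \right)} - 46809 = \left(103 + \left(33 - -42\right)\right) - 46809 = \left(103 + \left(33 + 42\right)\right) - 46809 = \left(103 + 75\right) - 46809 = 178 - 46809 = -46631$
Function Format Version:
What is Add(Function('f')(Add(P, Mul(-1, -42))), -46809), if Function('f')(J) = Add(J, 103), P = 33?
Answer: -46631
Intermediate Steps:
Function('f')(J) = Add(103, J)
Add(Function('f')(Add(P, Mul(-1, -42))), -46809) = Add(Add(103, Add(33, Mul(-1, -42))), -46809) = Add(Add(103, Add(33, 42)), -46809) = Add(Add(103, 75), -46809) = Add(178, -46809) = -46631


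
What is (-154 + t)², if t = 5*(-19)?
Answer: 62001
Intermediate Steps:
t = -95
(-154 + t)² = (-154 - 95)² = (-249)² = 62001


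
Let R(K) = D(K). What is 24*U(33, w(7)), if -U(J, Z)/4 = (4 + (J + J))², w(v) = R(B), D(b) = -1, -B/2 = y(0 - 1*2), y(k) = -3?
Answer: -470400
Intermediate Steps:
B = 6 (B = -2*(-3) = 6)
R(K) = -1
w(v) = -1
U(J, Z) = -4*(4 + 2*J)² (U(J, Z) = -4*(4 + (J + J))² = -4*(4 + 2*J)²)
24*U(33, w(7)) = 24*(-16*(2 + 33)²) = 24*(-16*35²) = 24*(-16*1225) = 24*(-19600) = -470400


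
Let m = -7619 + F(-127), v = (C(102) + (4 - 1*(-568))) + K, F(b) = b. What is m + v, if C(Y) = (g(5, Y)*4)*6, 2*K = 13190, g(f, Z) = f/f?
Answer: -555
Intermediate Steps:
g(f, Z) = 1
K = 6595 (K = (½)*13190 = 6595)
C(Y) = 24 (C(Y) = (1*4)*6 = 4*6 = 24)
v = 7191 (v = (24 + (4 - 1*(-568))) + 6595 = (24 + (4 + 568)) + 6595 = (24 + 572) + 6595 = 596 + 6595 = 7191)
m = -7746 (m = -7619 - 127 = -7746)
m + v = -7746 + 7191 = -555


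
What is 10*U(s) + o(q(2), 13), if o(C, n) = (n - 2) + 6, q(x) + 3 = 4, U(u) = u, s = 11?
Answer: 127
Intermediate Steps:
q(x) = 1 (q(x) = -3 + 4 = 1)
o(C, n) = 4 + n (o(C, n) = (-2 + n) + 6 = 4 + n)
10*U(s) + o(q(2), 13) = 10*11 + (4 + 13) = 110 + 17 = 127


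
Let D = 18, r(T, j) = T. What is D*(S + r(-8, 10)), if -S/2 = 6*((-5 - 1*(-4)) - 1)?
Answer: 288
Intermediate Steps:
S = 24 (S = -12*((-5 - 1*(-4)) - 1) = -12*((-5 + 4) - 1) = -12*(-1 - 1) = -12*(-2) = -2*(-12) = 24)
D*(S + r(-8, 10)) = 18*(24 - 8) = 18*16 = 288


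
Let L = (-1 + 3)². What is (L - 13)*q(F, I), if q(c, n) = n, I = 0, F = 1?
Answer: 0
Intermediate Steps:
L = 4 (L = 2² = 4)
(L - 13)*q(F, I) = (4 - 13)*0 = -9*0 = 0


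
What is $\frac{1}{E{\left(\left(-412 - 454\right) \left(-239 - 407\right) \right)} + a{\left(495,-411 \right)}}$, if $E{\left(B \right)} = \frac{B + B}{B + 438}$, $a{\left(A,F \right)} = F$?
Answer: $- \frac{279937}{114494671} \approx -0.002445$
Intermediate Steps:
$E{\left(B \right)} = \frac{2 B}{438 + B}$
$\frac{1}{E{\left(\left(-412 - 454\right) \left(-239 - 407\right) \right)} + a{\left(495,-411 \right)}} = \frac{1}{\frac{2 \left(-412 - 454\right) \left(-239 - 407\right)}{438 + \left(-412 - 454\right) \left(-239 - 407\right)} - 411} = \frac{1}{\frac{2 \left(\left(-866\right) \left(-646\right)\right)}{438 - -559436} - 411} = \frac{1}{2 \cdot 559436 \frac{1}{438 + 559436} - 411} = \frac{1}{2 \cdot 559436 \cdot \frac{1}{559874} - 411} = \frac{1}{\frac{559436}{279937} - 411} = \frac{1}{- \frac{114494671}{279937}} = - \frac{279937}{114494671}$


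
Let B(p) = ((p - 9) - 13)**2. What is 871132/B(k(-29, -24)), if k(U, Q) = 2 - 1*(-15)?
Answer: 871132/25 ≈ 34845.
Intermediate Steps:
k(U, Q) = 17 (k(U, Q) = 2 + 15 = 17)
B(p) = (-22 + p)**2 (B(p) = ((-9 + p) - 13)**2 = (-22 + p)**2)
871132/B(k(-29, -24)) = 871132/((-22 + 17)**2) = 871132/((-5)**2) = 871132/25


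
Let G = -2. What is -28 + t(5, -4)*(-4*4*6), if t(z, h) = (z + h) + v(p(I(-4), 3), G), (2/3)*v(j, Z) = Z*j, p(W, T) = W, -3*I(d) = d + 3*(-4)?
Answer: 1412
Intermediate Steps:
I(d) = 4 - d/3 (I(d) = -(d + 3*(-4))/3 = -(d - 12)/3 = -(-12 + d)/3 = 4 - d/3)
v(j, Z) = 3*Z*j/2 (v(j, Z) = 3*(Z*j)/2 = 3*Z*j/2)
t(z, h) = -16 + h + z (t(z, h) = (z + h) + (3/2)*(-2)*(4 - 1/3*(-4)) = (h + z) + (3/2)*(-2)*(4 + 4/3) = (h + z) + (3/2)*(-2)*(16/3) = (h + z) - 16 = -16 + h + z)
-28 + t(5, -4)*(-4*4*6) = -28 + (-16 - 4 + 5)*(-4*4*6) = -28 - (-240)*6 = -28 - 15*(-96) = -28 + 1440 = 1412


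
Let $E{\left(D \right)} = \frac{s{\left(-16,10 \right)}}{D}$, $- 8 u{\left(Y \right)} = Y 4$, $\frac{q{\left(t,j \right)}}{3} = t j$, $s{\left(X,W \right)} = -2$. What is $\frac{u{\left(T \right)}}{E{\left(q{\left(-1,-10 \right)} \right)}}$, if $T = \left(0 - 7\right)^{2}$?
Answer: $\frac{735}{2} \approx 367.5$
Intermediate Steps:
$T = 49$ ($T = \left(-7\right)^{2} = 49$)
$q{\left(t,j \right)} = 3 j t$ ($q{\left(t,j \right)} = 3 t j = 3 j t$)
$u{\left(Y \right)} = - \frac{Y}{2}$ ($u{\left(Y \right)} = - \frac{Y 4}{8} = - \frac{4 Y}{8} = - \frac{Y}{2}$)
$E{\left(D \right)} = - \frac{2}{D}$
$\frac{u{\left(T \right)}}{E{\left(q{\left(-1,-10 \right)} \right)}} = \frac{\left(- \frac{1}{2}\right) 49}{\left(-2\right) \frac{1}{3 \left(-10\right) \left(-1\right)}} = - \frac{49}{2 \left(- \frac{2}{30}\right)} = - \frac{49}{2 \left(\left(-2\right) \frac{1}{30}\right)} = - \frac{49}{2 \left(- \frac{1}{15}\right)} = \left(- \frac{49}{2}\right) \left(-15\right) = \frac{735}{2}$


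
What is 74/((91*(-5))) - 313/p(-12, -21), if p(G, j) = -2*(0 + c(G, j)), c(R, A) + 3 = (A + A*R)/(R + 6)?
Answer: -148557/37765 ≈ -3.9337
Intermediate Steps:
c(R, A) = -3 + (A + A*R)/(6 + R) (c(R, A) = -3 + (A + A*R)/(R + 6) = -3 + (A + A*R)/(6 + R))
p(G, j) = -2*(-18 + j - 3*G + G*j)/(6 + G) (p(G, j) = -2*(0 + (-18 + j - 3*G + j*G)/(6 + G)) = -2*(0 + (-18 + j - 3*G + G*j)/(6 + G)) = -2*(-18 + j - 3*G + G*j)/(6 + G))
74/((91*(-5))) - 313/p(-12, -21) = 74/((91*(-5))) - 313*(6 - 12)/(2*(18 - 1*(-21) + 3*(-12) - 1*(-12)*(-21))) = 74/(-455) - 313*(-3/(18 + 21 - 36 - 252)) = 74*(-1/455) - 313/(2*(-1/6)*(-249)) = -74/455 - 313/83 = -148557/37765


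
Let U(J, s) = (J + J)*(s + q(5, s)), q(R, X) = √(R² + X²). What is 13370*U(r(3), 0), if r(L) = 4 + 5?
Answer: 1203300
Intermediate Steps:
r(L) = 9
U(J, s) = 2*J*(s + √(25 + s²)) (U(J, s) = (J + J)*(s + √(5² + s²)) = (2*J)*(s + √(25 + s²)) = 2*J*(s + √(25 + s²)))
13370*U(r(3), 0) = 13370*(2*9*(0 + √(25 + 0²))) = 13370*(2*9*(0 + √(25 + 0))) = 13370*(2*9*(0 + √25)) = 13370*(2*9*(0 + 5)) = 13370*(2*9*5) = 13370*90 = 1203300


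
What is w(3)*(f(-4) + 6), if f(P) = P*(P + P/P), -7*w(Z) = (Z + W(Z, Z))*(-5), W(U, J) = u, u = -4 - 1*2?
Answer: -270/7 ≈ -38.571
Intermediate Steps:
u = -6 (u = -4 - 2 = -6)
W(U, J) = -6
w(Z) = -30/7 + 5*Z/7 (w(Z) = -(Z - 6)*(-5)/7 = -(-6 + Z)*(-5)/7 = -(30 - 5*Z)/7 = -30/7 + 5*Z/7)
f(P) = P*(1 + P) (f(P) = P*(P + 1) = P*(1 + P))
w(3)*(f(-4) + 6) = (-30/7 + (5/7)*3)*(-4*(1 - 4) + 6) = (-30/7 + 15/7)*(-4*(-3) + 6) = -15*(12 + 6)/7 = -15/7*18 = -270/7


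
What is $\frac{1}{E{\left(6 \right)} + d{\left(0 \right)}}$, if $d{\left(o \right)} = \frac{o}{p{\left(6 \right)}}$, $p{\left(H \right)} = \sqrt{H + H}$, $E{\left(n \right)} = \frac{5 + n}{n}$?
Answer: $\frac{6}{11} \approx 0.54545$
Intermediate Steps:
$E{\left(n \right)} = \frac{5 + n}{n}$
$p{\left(H \right)} = \sqrt{2} \sqrt{H}$ ($p{\left(H \right)} = \sqrt{2 H} = \sqrt{2} \sqrt{H}$)
$d{\left(o \right)} = \frac{o \sqrt{3}}{6}$ ($d{\left(o \right)} = \frac{o}{\sqrt{2} \sqrt{6}} = \frac{o}{2 \sqrt{3}} = o \frac{\sqrt{3}}{6} = \frac{o \sqrt{3}}{6}$)
$\frac{1}{E{\left(6 \right)} + d{\left(0 \right)}} = \frac{1}{\frac{5 + 6}{6} + \frac{1}{6} \cdot 0 \sqrt{3}} = \frac{1}{\frac{1}{6} \cdot 11 + 0} = \frac{1}{\frac{11}{6} + 0} = \frac{1}{\frac{11}{6}} = \frac{6}{11}$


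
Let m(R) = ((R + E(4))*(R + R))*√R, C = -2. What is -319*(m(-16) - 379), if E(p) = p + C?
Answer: 120901 - 571648*I ≈ 1.209e+5 - 5.7165e+5*I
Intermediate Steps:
E(p) = -2 + p (E(p) = p - 2 = -2 + p)
m(R) = 2*R^(3/2)*(2 + R) (m(R) = ((R + (-2 + 4))*(R + R))*√R = ((R + 2)*(2*R))*√R = ((2 + R)*(2*R))*√R = (2*R*(2 + R))*√R = 2*R^(3/2)*(2 + R))
-319*(m(-16) - 379) = -319*(2*(-16)^(3/2)*(2 - 16) - 379) = -319*(2*(-64*I)*(-14) - 379) = -319*(1792*I - 379) = -319*(-379 + 1792*I) = 120901 - 571648*I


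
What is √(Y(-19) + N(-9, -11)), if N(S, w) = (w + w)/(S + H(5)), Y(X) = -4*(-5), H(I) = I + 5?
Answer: I*√2 ≈ 1.4142*I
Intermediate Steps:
H(I) = 5 + I
Y(X) = 20
N(S, w) = 2*w/(10 + S) (N(S, w) = (w + w)/(S + (5 + 5)) = (2*w)/(S + 10) = (2*w)/(10 + S) = 2*w/(10 + S))
√(Y(-19) + N(-9, -11)) = √(20 + 2*(-11)/(10 - 9)) = √(20 + 2*(-11)/1) = √(20 + 2*(-11)*1) = √(20 - 22) = √(-2) = I*√2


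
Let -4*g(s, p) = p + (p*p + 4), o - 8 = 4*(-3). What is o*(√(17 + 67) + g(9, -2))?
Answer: 6 - 8*√21 ≈ -30.661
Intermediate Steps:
o = -4 (o = 8 + 4*(-3) = 8 - 12 = -4)
g(s, p) = -1 - p/4 - p²/4 (g(s, p) = -(p + (p*p + 4))/4 = -(p + (p² + 4))/4 = -(p + (4 + p²))/4 = -(4 + p + p²)/4 = -1 - p/4 - p²/4)
o*(√(17 + 67) + g(9, -2)) = -4*(√(17 + 67) + (-1 - ¼*(-2) - ¼*(-2)²)) = -4*(√84 + (-1 + ½ - ¼*4)) = -4*(2*√21 + (-1 + ½ - 1)) = -4*(2*√21 - 3/2) = -4*(-3/2 + 2*√21) = 6 - 8*√21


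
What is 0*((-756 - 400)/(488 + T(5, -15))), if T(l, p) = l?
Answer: 0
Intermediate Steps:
0*((-756 - 400)/(488 + T(5, -15))) = 0*((-756 - 400)/(488 + 5)) = 0*(-1156/493) = 0*(-1156*1/493) = 0*(-68/29) = 0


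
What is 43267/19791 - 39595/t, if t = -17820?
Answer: 11515871/2612412 ≈ 4.4081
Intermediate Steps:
43267/19791 - 39595/t = 43267/19791 - 39595/(-17820) = 43267*(1/19791) - 39595*(-1/17820) = 43267/19791 + 7919/3564 = 11515871/2612412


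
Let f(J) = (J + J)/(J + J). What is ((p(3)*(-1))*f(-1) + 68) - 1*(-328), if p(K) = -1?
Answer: 397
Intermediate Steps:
f(J) = 1 (f(J) = (2*J)/((2*J)) = (2*J)*(1/(2*J)) = 1)
((p(3)*(-1))*f(-1) + 68) - 1*(-328) = (-1*(-1)*1 + 68) - 1*(-328) = (1*1 + 68) + 328 = (1 + 68) + 328 = 69 + 328 = 397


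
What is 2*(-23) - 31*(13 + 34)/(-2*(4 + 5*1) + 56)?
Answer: -3205/38 ≈ -84.342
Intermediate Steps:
2*(-23) - 31*(13 + 34)/(-2*(4 + 5*1) + 56) = -46 - 1457/(-2*(4 + 5) + 56) = -46 - 1457/(-2*9 + 56) = -46 - 1457/(-18 + 56) = -46 - 1457/38 = -3205/38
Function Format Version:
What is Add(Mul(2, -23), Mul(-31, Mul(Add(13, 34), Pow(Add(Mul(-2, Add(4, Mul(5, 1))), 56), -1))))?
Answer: Rational(-3205, 38) ≈ -84.342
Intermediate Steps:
Add(Mul(2, -23), Mul(-31, Mul(Add(13, 34), Pow(Add(Mul(-2, Add(4, Mul(5, 1))), 56), -1)))) = Add(-46, Mul(-31, Mul(47, Pow(Add(Mul(-2, Add(4, 5)), 56), -1)))) = Add(-46, Mul(-31, Mul(47, Pow(Add(Mul(-2, 9), 56), -1)))) = Add(-46, Mul(-31, Mul(47, Pow(Add(-18, 56), -1)))) = Add(-46, Mul(-31, Mul(47, Pow(38, -1)))) = Add(-46, Mul(-31, Mul(47, Rational(1, 38)))) = Add(-46, Mul(-31, Rational(47, 38))) = Add(-46, Rational(-1457, 38)) = Rational(-3205, 38)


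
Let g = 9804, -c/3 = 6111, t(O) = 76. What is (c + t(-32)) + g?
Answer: -8453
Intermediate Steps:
c = -18333 (c = -3*6111 = -18333)
(c + t(-32)) + g = (-18333 + 76) + 9804 = -18257 + 9804 = -8453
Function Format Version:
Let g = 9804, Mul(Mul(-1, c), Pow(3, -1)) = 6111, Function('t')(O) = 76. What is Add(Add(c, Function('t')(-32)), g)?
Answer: -8453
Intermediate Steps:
c = -18333 (c = Mul(-3, 6111) = -18333)
Add(Add(c, Function('t')(-32)), g) = Add(Add(-18333, 76), 9804) = Add(-18257, 9804) = -8453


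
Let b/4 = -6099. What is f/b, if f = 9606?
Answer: -1601/4066 ≈ -0.39375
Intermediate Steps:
b = -24396 (b = 4*(-6099) = -24396)
f/b = 9606/(-24396) = 9606*(-1/24396) = -1601/4066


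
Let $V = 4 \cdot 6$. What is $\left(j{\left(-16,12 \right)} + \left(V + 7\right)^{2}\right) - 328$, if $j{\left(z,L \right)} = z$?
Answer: $617$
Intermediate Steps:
$V = 24$
$\left(j{\left(-16,12 \right)} + \left(V + 7\right)^{2}\right) - 328 = \left(-16 + \left(24 + 7\right)^{2}\right) - 328 = \left(-16 + 31^{2}\right) - 328 = \left(-16 + 961\right) - 328 = 945 - 328 = 617$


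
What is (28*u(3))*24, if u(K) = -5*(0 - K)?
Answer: 10080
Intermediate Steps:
u(K) = 5*K (u(K) = -(-5)*K = 5*K)
(28*u(3))*24 = (28*(5*3))*24 = (28*15)*24 = 420*24 = 10080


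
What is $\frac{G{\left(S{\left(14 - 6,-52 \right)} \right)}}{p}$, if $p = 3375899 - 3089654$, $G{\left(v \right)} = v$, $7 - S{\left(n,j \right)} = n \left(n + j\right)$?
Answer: $\frac{359}{286245} \approx 0.0012542$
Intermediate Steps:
$S{\left(n,j \right)} = 7 - n \left(j + n\right)$ ($S{\left(n,j \right)} = 7 - n \left(n + j\right) = 7 - n \left(j + n\right)$)
$p = 286245$
$\frac{G{\left(S{\left(14 - 6,-52 \right)} \right)}}{p} = \frac{7 - \left(14 - 6\right)^{2} - - 52 \left(14 - 6\right)}{286245} = \left(7 - 8^{2} - \left(-52\right) 8\right) \frac{1}{286245} = \left(7 - 64 + 416\right) \frac{1}{286245} = 359 \cdot \frac{1}{286245} = \frac{359}{286245}$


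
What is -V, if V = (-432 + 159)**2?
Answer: -74529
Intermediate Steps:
V = 74529 (V = (-273)**2 = 74529)
-V = -1*74529 = -74529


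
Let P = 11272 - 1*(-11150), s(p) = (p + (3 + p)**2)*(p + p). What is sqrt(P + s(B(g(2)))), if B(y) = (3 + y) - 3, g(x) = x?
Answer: sqrt(22530) ≈ 150.10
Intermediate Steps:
B(y) = y
s(p) = 2*p*(p + (3 + p)**2) (s(p) = (p + (3 + p)**2)*(2*p) = 2*p*(p + (3 + p)**2))
P = 22422 (P = 11272 + 11150 = 22422)
sqrt(P + s(B(g(2)))) = sqrt(22422 + 2*2*(2 + (3 + 2)**2)) = sqrt(22422 + 2*2*(2 + 5**2)) = sqrt(22422 + 2*2*(2 + 25)) = sqrt(22422 + 2*2*27) = sqrt(22422 + 108) = sqrt(22530)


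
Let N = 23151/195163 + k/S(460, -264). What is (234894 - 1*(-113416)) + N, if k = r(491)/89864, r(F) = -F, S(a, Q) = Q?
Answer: 1612698749895646409/4630065747648 ≈ 3.4831e+5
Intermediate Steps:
k = -491/89864 (k = -1*491/89864 = -491*1/89864 = -491/89864 ≈ -0.0054638)
N = 549332371529/4630065747648 (N = 23151/195163 - 491/89864/(-264) = 23151*(1/195163) - 491/89864*(-1/264) = 23151/195163 + 491/23724096 = 549332371529/4630065747648 ≈ 0.11864)
(234894 - 1*(-113416)) + N = (234894 - 1*(-113416)) + 549332371529/4630065747648 = (234894 + 113416) + 549332371529/4630065747648 = 348310 + 549332371529/4630065747648 = 1612698749895646409/4630065747648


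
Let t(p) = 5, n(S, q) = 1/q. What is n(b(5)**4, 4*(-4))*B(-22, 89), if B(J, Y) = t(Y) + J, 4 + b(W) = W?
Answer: 17/16 ≈ 1.0625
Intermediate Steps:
b(W) = -4 + W
B(J, Y) = 5 + J
n(b(5)**4, 4*(-4))*B(-22, 89) = (5 - 22)/((4*(-4))) = -17/(-16) = -1/16*(-17) = 17/16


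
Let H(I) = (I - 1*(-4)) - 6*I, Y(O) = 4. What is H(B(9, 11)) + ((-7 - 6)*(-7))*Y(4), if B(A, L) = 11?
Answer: 313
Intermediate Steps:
H(I) = 4 - 5*I (H(I) = (I + 4) - 6*I = (4 + I) - 6*I = 4 - 5*I)
H(B(9, 11)) + ((-7 - 6)*(-7))*Y(4) = (4 - 5*11) + ((-7 - 6)*(-7))*4 = (4 - 55) - 13*(-7)*4 = -51 + 91*4 = -51 + 364 = 313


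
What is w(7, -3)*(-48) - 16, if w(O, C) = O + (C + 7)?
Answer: -544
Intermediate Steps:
w(O, C) = 7 + C + O (w(O, C) = O + (7 + C) = 7 + C + O)
w(7, -3)*(-48) - 16 = (7 - 3 + 7)*(-48) - 16 = 11*(-48) - 16 = -528 - 16 = -544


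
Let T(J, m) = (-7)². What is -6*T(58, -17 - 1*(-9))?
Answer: -294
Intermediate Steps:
T(J, m) = 49
-6*T(58, -17 - 1*(-9)) = -6*49 = -294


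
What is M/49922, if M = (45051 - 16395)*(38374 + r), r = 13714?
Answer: 746316864/24961 ≈ 29899.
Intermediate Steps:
M = 1492633728 (M = (45051 - 16395)*(38374 + 13714) = 28656*52088 = 1492633728)
M/49922 = 1492633728/49922 = 1492633728*(1/49922) = 746316864/24961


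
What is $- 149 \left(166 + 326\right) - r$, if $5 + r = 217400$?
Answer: $-290703$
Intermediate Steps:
$r = 217395$ ($r = -5 + 217400 = 217395$)
$- 149 \left(166 + 326\right) - r = - 149 \left(166 + 326\right) - 217395 = \left(-149\right) 492 - 217395 = -73308 - 217395 = -290703$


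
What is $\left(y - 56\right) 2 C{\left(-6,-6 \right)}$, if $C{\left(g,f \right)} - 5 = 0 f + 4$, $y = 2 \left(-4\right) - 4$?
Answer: $-1224$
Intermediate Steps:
$y = -12$ ($y = -8 - 4 = -12$)
$C{\left(g,f \right)} = 9$ ($C{\left(g,f \right)} = 5 + \left(0 f + 4\right) = 5 + \left(0 + 4\right) = 5 + 4 = 9$)
$\left(y - 56\right) 2 C{\left(-6,-6 \right)} = \left(-12 - 56\right) 2 \cdot 9 = \left(-68\right) 18 = -1224$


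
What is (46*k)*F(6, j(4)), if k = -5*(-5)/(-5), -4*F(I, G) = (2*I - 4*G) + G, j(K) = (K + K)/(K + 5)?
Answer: 1610/3 ≈ 536.67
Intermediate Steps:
j(K) = 2*K/(5 + K) (j(K) = (2*K)/(5 + K) = 2*K/(5 + K))
F(I, G) = -I/2 + 3*G/4 (F(I, G) = -((2*I - 4*G) + G)/4 = -((-4*G + 2*I) + G)/4 = -(-3*G + 2*I)/4 = -I/2 + 3*G/4)
k = -5 (k = 25*(-⅕) = -5)
(46*k)*F(6, j(4)) = (46*(-5))*(-½*6 + 3*(2*4/(5 + 4))/4) = -230*(-3 + 3*(2*4/9)/4) = -230*(-3 + 3*(2*4*(⅑))/4) = -230*(-3 + (¾)*(8/9)) = -230*(-3 + ⅔) = -230*(-7/3) = 1610/3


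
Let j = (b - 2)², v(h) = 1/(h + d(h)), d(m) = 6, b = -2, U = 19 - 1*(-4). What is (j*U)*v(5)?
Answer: 368/11 ≈ 33.455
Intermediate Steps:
U = 23 (U = 19 + 4 = 23)
v(h) = 1/(6 + h) (v(h) = 1/(h + 6) = 1/(6 + h))
j = 16 (j = (-2 - 2)² = (-4)² = 16)
(j*U)*v(5) = (16*23)/(6 + 5) = 368/11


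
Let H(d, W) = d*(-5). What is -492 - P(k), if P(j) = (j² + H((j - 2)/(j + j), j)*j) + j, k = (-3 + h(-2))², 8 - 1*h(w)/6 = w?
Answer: -21103249/2 ≈ -1.0552e+7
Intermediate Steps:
h(w) = 48 - 6*w
H(d, W) = -5*d
k = 3249 (k = (-3 + (48 - 6*(-2)))² = (-3 + (48 + 12))² = (-3 + 60)² = 57² = 3249)
P(j) = 5 + j² - 3*j/2 (P(j) = (j² + (-5*(j - 2)/(j + j))*j) + j = (j² + (-5*(-2 + j)/(2*j))*j) + j = (j² + (5 - 5*j/2)) + j = (5 + j² - 5*j/2) + j = 5 + j² - 3*j/2)
-492 - P(k) = -492 - (5 + 3249² - 3/2*3249) = -492 - (5 + 10556001 - 9747/2) = -492 - 1*21102265/2 = -492 - 21102265/2 = -21103249/2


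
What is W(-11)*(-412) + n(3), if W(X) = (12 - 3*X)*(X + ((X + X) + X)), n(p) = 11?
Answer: 815771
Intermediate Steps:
W(X) = 4*X*(12 - 3*X) (W(X) = (12 - 3*X)*(X + (2*X + X)) = (12 - 3*X)*(X + 3*X) = (12 - 3*X)*(4*X) = 4*X*(12 - 3*X))
W(-11)*(-412) + n(3) = (12*(-11)*(4 - 1*(-11)))*(-412) + 11 = (12*(-11)*(4 + 11))*(-412) + 11 = (12*(-11)*15)*(-412) + 11 = -1980*(-412) + 11 = 815760 + 11 = 815771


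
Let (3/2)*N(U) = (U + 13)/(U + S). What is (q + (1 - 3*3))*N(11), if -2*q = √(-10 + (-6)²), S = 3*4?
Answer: -128/23 - 8*√26/23 ≈ -7.3388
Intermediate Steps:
S = 12
q = -√26/2 (q = -√(-10 + (-6)²)/2 = -√(-10 + 36)/2 = -√26/2 ≈ -2.5495)
N(U) = 2*(13 + U)/(3*(12 + U)) (N(U) = 2*((U + 13)/(U + 12))/3 = 2*((13 + U)/(12 + U))/3 = 2*(13 + U)/(3*(12 + U)))
(q + (1 - 3*3))*N(11) = (-√26/2 + (1 - 3*3))*(2*(13 + 11)/(3*(12 + 11))) = (-√26/2 + (1 - 9))*((⅔)*24/23) = (-√26/2 - 8)*((⅔)*(1/23)*24) = (-8 - √26/2)*(16/23) = -128/23 - 8*√26/23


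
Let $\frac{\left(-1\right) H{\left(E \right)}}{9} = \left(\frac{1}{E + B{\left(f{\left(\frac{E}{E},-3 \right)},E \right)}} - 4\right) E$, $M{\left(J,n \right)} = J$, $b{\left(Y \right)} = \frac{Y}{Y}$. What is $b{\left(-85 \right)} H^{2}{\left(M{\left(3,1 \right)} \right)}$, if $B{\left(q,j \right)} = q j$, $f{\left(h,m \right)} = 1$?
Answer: $\frac{42849}{4} \approx 10712.0$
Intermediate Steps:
$B{\left(q,j \right)} = j q$
$b{\left(Y \right)} = 1$
$H{\left(E \right)} = - 9 E \left(-4 + \frac{1}{2 E}\right)$ ($H{\left(E \right)} = - 9 \left(\frac{1}{E + E 1} - 4\right) E = - 9 \left(\frac{1}{E + E} - 4\right) E = - 9 \left(\frac{1}{2 E} - 4\right) E = - 9 \left(-4 + \frac{1}{2 E}\right) E = - 9 E \left(-4 + \frac{1}{2 E}\right)$)
$b{\left(-85 \right)} H^{2}{\left(M{\left(3,1 \right)} \right)} = 1 \left(- \frac{9}{2} + 36 \cdot 3\right)^{2} = 1 \left(- \frac{9}{2} + 108\right)^{2} = 1 \left(\frac{207}{2}\right)^{2} = 1 \cdot \frac{42849}{4} = \frac{42849}{4}$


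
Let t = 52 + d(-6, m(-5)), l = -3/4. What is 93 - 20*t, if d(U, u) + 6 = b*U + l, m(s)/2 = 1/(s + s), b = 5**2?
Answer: 2188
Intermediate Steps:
b = 25
m(s) = 1/s (m(s) = 2/(s + s) = 2/((2*s)) = 2*(1/(2*s)) = 1/s)
l = -3/4 (l = -3*1/4 = -3/4 ≈ -0.75000)
d(U, u) = -27/4 + 25*U (d(U, u) = -6 + (25*U - 3/4) = -6 + (-3/4 + 25*U) = -27/4 + 25*U)
t = -419/4 (t = 52 + (-27/4 + 25*(-6)) = 52 + (-27/4 - 150) = 52 - 627/4 = -419/4 ≈ -104.75)
93 - 20*t = 93 - 20*(-419/4) = 93 + 2095 = 2188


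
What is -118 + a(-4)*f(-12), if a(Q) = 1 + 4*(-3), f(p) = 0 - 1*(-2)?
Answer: -140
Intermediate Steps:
f(p) = 2 (f(p) = 0 + 2 = 2)
a(Q) = -11 (a(Q) = 1 - 12 = -11)
-118 + a(-4)*f(-12) = -118 - 11*2 = -118 - 22 = -140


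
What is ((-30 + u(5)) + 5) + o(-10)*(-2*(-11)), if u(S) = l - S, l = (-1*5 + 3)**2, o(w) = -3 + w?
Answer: -312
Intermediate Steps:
l = 4 (l = (-5 + 3)**2 = (-2)**2 = 4)
u(S) = 4 - S
((-30 + u(5)) + 5) + o(-10)*(-2*(-11)) = ((-30 + (4 - 1*5)) + 5) + (-3 - 10)*(-2*(-11)) = ((-30 + (4 - 5)) + 5) - 13*22 = ((-30 - 1) + 5) - 286 = (-31 + 5) - 286 = -26 - 286 = -312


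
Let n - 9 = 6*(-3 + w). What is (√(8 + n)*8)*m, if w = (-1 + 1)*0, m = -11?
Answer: -88*I ≈ -88.0*I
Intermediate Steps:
w = 0 (w = 0*0 = 0)
n = -9 (n = 9 + 6*(-3 + 0) = 9 + 6*(-3) = 9 - 18 = -9)
(√(8 + n)*8)*m = (√(8 - 9)*8)*(-11) = (√(-1)*8)*(-11) = (I*8)*(-11) = (8*I)*(-11) = -88*I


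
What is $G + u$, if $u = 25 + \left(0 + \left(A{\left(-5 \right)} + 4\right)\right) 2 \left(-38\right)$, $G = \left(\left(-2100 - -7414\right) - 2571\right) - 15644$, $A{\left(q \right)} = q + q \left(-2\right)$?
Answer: $-13560$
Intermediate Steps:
$A{\left(q \right)} = - q$ ($A{\left(q \right)} = q - 2 q = - q$)
$G = -12901$ ($G = \left(\left(-2100 + 7414\right) - 2571\right) - 15644 = \left(5314 - 2571\right) - 15644 = 2743 - 15644 = -12901$)
$u = -659$ ($u = 25 + \left(0 + \left(\left(-1\right) \left(-5\right) + 4\right)\right) 2 \left(-38\right) = 25 + \left(0 + \left(5 + 4\right)\right) 2 \left(-38\right) = 25 + \left(0 + 9\right) 2 \left(-38\right) = 25 + 9 \cdot 2 \left(-38\right) = 25 + 18 \left(-38\right) = 25 - 684 = -659$)
$G + u = -12901 - 659 = -13560$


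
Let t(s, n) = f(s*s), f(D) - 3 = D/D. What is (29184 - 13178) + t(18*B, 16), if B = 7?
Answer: 16010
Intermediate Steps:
f(D) = 4 (f(D) = 3 + D/D = 3 + 1 = 4)
t(s, n) = 4
(29184 - 13178) + t(18*B, 16) = (29184 - 13178) + 4 = 16006 + 4 = 16010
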